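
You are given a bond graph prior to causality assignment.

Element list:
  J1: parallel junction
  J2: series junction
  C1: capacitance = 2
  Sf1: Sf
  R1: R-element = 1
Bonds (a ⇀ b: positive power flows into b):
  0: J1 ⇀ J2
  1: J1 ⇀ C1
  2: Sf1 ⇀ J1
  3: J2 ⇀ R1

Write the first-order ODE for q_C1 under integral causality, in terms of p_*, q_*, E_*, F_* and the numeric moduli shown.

dq_C1/dt = F_Sf1 - q_C1/2

b2 stroke at Sf1  (source Sf1 imposes f)
b1 stroke at J1  (C1 integral (e out))
b0 stroke at J2  (J1 effort already set via bond 1)
b3 stroke at R1  (closing 1-jn rule on J2)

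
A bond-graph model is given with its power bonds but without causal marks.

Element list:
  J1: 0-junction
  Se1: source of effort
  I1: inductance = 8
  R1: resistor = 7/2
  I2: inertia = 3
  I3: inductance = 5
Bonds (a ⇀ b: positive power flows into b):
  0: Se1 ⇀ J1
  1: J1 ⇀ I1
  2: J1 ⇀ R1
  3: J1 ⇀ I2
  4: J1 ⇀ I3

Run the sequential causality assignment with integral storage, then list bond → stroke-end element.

#0 stroke→J1
#1 stroke→I1
#2 stroke→R1
#3 stroke→I2
#4 stroke→I3

bond 0 |J1  (Se1 fixes effort; stroke away)
bond 1 |I1  (J1 effort already set via bond 0)
bond 2 |R1  (J1 effort already set via bond 0)
bond 3 |I2  (0-jn J1 has e-setter on 0)
bond 4 |I3  (J1: bond 0 brought effort, rest push out)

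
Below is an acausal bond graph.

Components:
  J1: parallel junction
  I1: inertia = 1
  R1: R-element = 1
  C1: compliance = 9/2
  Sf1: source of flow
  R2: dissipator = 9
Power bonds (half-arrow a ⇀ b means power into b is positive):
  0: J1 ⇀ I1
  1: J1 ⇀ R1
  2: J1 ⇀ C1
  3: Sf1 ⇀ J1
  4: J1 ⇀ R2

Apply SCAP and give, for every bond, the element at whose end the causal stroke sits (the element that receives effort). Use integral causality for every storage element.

β3 stroke→Sf1  (source Sf1 imposes f)
β0 stroke→I1  (I1 outputs flow p/I1)
β2 stroke→J1  (C1 integral (e out))
β1 stroke→R1  (J1: bond 2 brought effort, rest push out)
β4 stroke→R2  (common-e at J1 fixed by 2)

bond 0 →I1
bond 1 →R1
bond 2 →J1
bond 3 →Sf1
bond 4 →R2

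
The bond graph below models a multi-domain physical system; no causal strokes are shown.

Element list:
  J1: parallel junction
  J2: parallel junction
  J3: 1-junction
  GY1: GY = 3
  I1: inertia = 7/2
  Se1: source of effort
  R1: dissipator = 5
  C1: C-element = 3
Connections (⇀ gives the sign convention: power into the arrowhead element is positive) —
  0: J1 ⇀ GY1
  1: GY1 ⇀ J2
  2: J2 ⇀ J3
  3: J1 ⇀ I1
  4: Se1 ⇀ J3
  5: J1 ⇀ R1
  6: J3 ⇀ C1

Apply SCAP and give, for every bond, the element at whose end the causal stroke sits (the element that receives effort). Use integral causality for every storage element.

#0 →GY1
#1 →GY1
#2 →J2
#3 →I1
#4 →J3
#5 →J1
#6 →J3

β4 |J3  (source Se1 imposes e)
β3 |I1  (prefer integral on I1)
β6 |J3  (C1: C, integral causality)
β2 |J2  (only one flow-in slot at J3)
β1 |GY1  (J2 effort already set via bond 2)
β0 |GY1  (GY1: gyrator matches bond 1)
β5 |J1  (J1 needs exactly one e-in)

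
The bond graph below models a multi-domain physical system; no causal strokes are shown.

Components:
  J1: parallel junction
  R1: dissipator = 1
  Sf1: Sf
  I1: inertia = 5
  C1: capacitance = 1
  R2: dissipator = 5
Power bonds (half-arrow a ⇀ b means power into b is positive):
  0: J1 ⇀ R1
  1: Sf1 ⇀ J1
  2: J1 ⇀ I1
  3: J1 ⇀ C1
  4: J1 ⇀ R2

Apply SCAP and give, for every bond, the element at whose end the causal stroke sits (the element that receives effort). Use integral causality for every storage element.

b0 →R1
b1 →Sf1
b2 →I1
b3 →J1
b4 →R2

#1 |Sf1  (source Sf1 imposes f)
#2 |I1  (prefer integral on I1)
#3 |J1  (prefer integral on C1)
#0 |R1  (J1 effort already set via bond 3)
#4 |R2  (common-e at J1 fixed by 3)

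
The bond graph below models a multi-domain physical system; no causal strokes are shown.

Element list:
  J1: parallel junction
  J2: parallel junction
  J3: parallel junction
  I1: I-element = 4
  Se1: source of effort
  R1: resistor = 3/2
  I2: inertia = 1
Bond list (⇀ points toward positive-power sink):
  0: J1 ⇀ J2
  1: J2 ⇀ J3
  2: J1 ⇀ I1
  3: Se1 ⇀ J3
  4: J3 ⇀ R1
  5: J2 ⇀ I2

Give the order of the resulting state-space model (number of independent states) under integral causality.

#3 |J3  (Se1 fixes effort; stroke away)
#1 |J2  (J3 effort already set via bond 3)
#4 |R1  (J3: bond 3 brought effort, rest push out)
#0 |J1  (0-jn J2 has e-setter on 1)
#5 |I2  (J2: bond 1 brought effort, rest push out)
#2 |I1  (common-e at J1 fixed by 0)

2  (I1, I2 all integral)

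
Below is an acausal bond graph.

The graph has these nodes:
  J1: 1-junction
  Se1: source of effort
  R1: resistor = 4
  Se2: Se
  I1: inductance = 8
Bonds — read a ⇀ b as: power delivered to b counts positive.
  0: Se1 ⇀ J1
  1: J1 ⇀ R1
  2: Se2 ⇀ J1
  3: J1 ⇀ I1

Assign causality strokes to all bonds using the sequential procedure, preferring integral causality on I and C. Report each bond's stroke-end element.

#0 |J1  (source Se1 imposes e)
#2 |J1  (Se2: effort source, stroke at far end)
#3 |I1  (I1: I, integral causality)
#1 |J1  (1-jn J1 has f-setter on 3)

β0 stroke→J1
β1 stroke→J1
β2 stroke→J1
β3 stroke→I1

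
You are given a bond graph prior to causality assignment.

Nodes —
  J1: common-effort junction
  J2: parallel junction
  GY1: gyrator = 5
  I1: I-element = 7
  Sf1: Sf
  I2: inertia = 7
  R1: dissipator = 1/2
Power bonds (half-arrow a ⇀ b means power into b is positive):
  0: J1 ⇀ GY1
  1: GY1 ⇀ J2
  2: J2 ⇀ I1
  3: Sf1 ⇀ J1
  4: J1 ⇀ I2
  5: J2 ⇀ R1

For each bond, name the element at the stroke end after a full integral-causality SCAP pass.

β3 stroke at Sf1  (Sf1 (Sf) sets flow on bond)
β2 stroke at I1  (I1 integral (f out))
β4 stroke at I2  (prefer integral on I2)
β0 stroke at J1  (only one effort-in slot at J1)
β1 stroke at J2  (GY1: gyrator matches bond 0)
β5 stroke at R1  (0-jn J2 has e-setter on 1)

#0 stroke at J1
#1 stroke at J2
#2 stroke at I1
#3 stroke at Sf1
#4 stroke at I2
#5 stroke at R1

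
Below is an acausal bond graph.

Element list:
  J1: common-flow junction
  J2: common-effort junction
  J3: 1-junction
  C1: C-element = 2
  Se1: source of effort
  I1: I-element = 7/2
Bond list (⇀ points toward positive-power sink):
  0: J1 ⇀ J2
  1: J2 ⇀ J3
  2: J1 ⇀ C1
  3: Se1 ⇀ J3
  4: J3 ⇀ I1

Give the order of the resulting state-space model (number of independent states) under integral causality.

#3 →J3  (Se1 (Se) sets effort on bond)
#2 →J1  (prefer integral on C1)
#0 →J2  (closing 1-jn rule on J1)
#1 →J3  (common-e at J2 fixed by 0)
#4 →I1  (J3: last free bond brings flow in)

2  (C1, I1 all integral)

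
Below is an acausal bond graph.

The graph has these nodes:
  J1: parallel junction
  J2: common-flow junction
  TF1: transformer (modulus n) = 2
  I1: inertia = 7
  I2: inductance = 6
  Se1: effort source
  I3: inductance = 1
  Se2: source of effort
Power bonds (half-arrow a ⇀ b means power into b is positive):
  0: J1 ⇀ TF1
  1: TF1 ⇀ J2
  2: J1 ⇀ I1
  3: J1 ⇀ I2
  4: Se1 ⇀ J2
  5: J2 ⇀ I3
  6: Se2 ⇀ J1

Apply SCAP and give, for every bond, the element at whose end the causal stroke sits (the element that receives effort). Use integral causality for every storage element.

β4 stroke→J2  (source Se1 imposes e)
β6 stroke→J1  (Se2: effort source, stroke at far end)
β0 stroke→TF1  (0-jn J1 has e-setter on 6)
β2 stroke→I1  (0-jn J1 has e-setter on 6)
β3 stroke→I2  (J1: bond 6 brought effort, rest push out)
β1 stroke→J2  (TF1 one-in-one-out from 0)
β5 stroke→I3  (closing 1-jn rule on J2)

bond 0 →TF1
bond 1 →J2
bond 2 →I1
bond 3 →I2
bond 4 →J2
bond 5 →I3
bond 6 →J1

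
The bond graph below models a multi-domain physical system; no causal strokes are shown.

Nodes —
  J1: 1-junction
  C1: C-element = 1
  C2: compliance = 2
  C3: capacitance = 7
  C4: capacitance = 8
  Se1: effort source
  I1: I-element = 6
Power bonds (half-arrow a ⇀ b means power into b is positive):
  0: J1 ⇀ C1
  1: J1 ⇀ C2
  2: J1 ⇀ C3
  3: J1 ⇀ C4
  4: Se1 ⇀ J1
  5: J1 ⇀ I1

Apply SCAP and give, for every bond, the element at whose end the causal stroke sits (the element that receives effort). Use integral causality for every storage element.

#0 |J1
#1 |J1
#2 |J1
#3 |J1
#4 |J1
#5 |I1

β4 →J1  (Se1: effort source, stroke at far end)
β0 →J1  (C1 outputs effort q/C1)
β1 →J1  (C2 integral (e out))
β2 →J1  (C3 outputs effort q/C3)
β3 →J1  (C4 outputs effort q/C4)
β5 →I1  (only one flow-in slot at J1)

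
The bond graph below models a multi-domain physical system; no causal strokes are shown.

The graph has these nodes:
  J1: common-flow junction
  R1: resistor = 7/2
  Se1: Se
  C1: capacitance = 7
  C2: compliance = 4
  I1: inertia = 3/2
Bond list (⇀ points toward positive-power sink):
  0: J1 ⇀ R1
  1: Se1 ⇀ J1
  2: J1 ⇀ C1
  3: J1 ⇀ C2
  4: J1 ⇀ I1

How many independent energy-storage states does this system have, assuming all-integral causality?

β1 stroke→J1  (Se1: effort source, stroke at far end)
β2 stroke→J1  (C1: C, integral causality)
β3 stroke→J1  (C2 integral (e out))
β4 stroke→I1  (I1 outputs flow p/I1)
β0 stroke→J1  (common-f at J1 fixed by 4)

3  (C1, C2, I1 all integral)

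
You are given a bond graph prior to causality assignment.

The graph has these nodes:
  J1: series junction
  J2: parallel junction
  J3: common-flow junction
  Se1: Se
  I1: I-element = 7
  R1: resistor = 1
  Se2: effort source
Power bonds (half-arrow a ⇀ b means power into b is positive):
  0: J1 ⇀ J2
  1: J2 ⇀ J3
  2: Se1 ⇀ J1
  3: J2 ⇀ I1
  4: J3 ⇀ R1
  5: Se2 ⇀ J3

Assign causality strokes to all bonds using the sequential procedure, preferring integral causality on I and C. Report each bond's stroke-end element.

#0 stroke→J2
#1 stroke→J3
#2 stroke→J1
#3 stroke→I1
#4 stroke→R1
#5 stroke→J3

β2 stroke at J1  (Se1 fixes effort; stroke away)
β5 stroke at J3  (Se2 fixes effort; stroke away)
β0 stroke at J2  (closing 1-jn rule on J1)
β1 stroke at J3  (0-jn J2 has e-setter on 0)
β3 stroke at I1  (J2 effort already set via bond 0)
β4 stroke at R1  (closing 1-jn rule on J3)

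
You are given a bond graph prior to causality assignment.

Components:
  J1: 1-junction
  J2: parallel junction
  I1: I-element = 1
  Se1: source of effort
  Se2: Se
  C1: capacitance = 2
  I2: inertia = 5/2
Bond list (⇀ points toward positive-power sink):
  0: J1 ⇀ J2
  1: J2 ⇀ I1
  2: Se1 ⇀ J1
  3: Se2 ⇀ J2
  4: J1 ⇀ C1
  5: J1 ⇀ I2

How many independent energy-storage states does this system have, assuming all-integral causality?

#2 |J1  (Se1 (Se) sets effort on bond)
#3 |J2  (Se2 fixes effort; stroke away)
#0 |J1  (J2: bond 3 brought effort, rest push out)
#1 |I1  (J2 effort already set via bond 3)
#4 |J1  (C1: C, integral causality)
#5 |I2  (J1: last free bond brings flow in)

3  (C1, I1, I2 all integral)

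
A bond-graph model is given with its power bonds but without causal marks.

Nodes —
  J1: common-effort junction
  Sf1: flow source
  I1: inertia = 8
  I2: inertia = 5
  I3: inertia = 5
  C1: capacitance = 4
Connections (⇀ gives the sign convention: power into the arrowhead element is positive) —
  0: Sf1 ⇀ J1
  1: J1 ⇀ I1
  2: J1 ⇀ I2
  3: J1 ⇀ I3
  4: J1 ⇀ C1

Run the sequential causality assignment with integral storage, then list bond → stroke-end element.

bond 0 stroke at Sf1  (Sf1 (Sf) sets flow on bond)
bond 1 stroke at I1  (I1: I, integral causality)
bond 2 stroke at I2  (I2 integral (f out))
bond 3 stroke at I3  (prefer integral on I3)
bond 4 stroke at J1  (only one effort-in slot at J1)

bond 0 |Sf1
bond 1 |I1
bond 2 |I2
bond 3 |I3
bond 4 |J1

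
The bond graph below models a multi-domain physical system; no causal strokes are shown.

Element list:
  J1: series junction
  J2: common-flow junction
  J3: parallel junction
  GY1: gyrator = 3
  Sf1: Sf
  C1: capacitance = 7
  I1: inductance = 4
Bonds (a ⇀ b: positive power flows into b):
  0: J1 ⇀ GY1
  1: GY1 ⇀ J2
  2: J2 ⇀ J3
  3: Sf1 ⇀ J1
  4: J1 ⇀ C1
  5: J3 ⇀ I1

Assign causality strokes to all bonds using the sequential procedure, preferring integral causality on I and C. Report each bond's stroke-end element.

β0 stroke at J1
β1 stroke at J2
β2 stroke at J3
β3 stroke at Sf1
β4 stroke at J1
β5 stroke at I1

β3 |Sf1  (Sf1 (Sf) sets flow on bond)
β0 |J1  (J1: bond 3 brought flow, rest push out)
β4 |J1  (J1: bond 3 brought flow, rest push out)
β1 |J2  (GY1: gyrator matches bond 0)
β2 |J3  (J2: last free bond brings flow in)
β5 |I1  (J3 effort already set via bond 2)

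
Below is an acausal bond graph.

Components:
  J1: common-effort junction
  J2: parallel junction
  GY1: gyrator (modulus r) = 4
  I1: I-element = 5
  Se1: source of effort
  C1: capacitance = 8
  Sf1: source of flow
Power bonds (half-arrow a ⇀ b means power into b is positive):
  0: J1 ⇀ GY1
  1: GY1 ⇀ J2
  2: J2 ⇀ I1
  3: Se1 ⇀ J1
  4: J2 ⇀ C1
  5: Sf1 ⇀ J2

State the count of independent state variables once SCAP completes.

bond 3 |J1  (source Se1 imposes e)
bond 5 |Sf1  (Sf1 (Sf) sets flow on bond)
bond 0 |GY1  (J1: bond 3 brought effort, rest push out)
bond 1 |GY1  (GY1: gyrator matches bond 0)
bond 2 |I1  (I1 outputs flow p/I1)
bond 4 |J2  (closing 0-jn rule on J2)

2  (C1, I1 all integral)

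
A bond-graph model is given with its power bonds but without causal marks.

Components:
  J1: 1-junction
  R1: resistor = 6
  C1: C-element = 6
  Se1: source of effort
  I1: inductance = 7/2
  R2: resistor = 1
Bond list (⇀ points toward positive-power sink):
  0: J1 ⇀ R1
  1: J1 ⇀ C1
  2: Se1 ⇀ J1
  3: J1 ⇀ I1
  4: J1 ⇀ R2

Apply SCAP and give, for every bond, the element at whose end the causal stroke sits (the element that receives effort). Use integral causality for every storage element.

#0 |J1
#1 |J1
#2 |J1
#3 |I1
#4 |J1

b2 →J1  (Se1 fixes effort; stroke away)
b1 →J1  (C1 integral (e out))
b3 →I1  (I1 outputs flow p/I1)
b0 →J1  (1-jn J1 has f-setter on 3)
b4 →J1  (J1: bond 3 brought flow, rest push out)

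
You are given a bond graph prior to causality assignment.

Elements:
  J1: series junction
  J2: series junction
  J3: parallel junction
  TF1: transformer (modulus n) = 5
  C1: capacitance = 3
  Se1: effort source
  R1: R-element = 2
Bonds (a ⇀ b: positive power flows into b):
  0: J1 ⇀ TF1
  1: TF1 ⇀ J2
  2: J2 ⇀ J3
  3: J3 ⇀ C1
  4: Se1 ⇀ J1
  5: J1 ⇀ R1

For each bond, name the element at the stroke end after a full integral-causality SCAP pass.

β0 stroke→J1
β1 stroke→TF1
β2 stroke→J2
β3 stroke→J3
β4 stroke→J1
β5 stroke→R1

β4 stroke at J1  (Se1 (Se) sets effort on bond)
β3 stroke at J3  (C1: C, integral causality)
β2 stroke at J2  (common-e at J3 fixed by 3)
β1 stroke at TF1  (closing 1-jn rule on J2)
β0 stroke at J1  (through TF1, causality passes straight; one stroke at TF1)
β5 stroke at R1  (J1: last free bond brings flow in)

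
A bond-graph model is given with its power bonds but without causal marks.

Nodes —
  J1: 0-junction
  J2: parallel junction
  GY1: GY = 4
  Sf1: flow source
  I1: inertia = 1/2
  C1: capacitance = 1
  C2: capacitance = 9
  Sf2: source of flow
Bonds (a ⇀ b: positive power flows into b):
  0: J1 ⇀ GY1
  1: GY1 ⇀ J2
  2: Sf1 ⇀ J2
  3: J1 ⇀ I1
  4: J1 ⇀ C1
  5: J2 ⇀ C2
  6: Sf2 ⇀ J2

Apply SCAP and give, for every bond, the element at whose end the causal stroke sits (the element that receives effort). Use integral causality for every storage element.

bond 0 stroke at GY1
bond 1 stroke at GY1
bond 2 stroke at Sf1
bond 3 stroke at I1
bond 4 stroke at J1
bond 5 stroke at J2
bond 6 stroke at Sf2

bond 2 stroke at Sf1  (source Sf1 imposes f)
bond 6 stroke at Sf2  (Sf2 fixes flow; stroke at Sf2)
bond 3 stroke at I1  (I1: I, integral causality)
bond 4 stroke at J1  (C1: C, integral causality)
bond 0 stroke at GY1  (common-e at J1 fixed by 4)
bond 1 stroke at GY1  (through GY1, causality inverts; strokes same side of GY1)
bond 5 stroke at J2  (J2: last free bond brings effort in)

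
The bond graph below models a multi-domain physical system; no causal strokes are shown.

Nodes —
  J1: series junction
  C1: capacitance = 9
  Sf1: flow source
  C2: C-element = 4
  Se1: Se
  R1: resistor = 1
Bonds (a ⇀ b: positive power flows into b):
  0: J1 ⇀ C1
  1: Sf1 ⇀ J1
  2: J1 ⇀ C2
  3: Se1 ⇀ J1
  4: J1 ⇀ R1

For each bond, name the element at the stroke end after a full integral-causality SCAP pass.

b1 →Sf1  (source Sf1 imposes f)
b3 →J1  (Se1 (Se) sets effort on bond)
b0 →J1  (J1 flow already set via bond 1)
b2 →J1  (J1 flow already set via bond 1)
b4 →J1  (common-f at J1 fixed by 1)

bond 0 stroke at J1
bond 1 stroke at Sf1
bond 2 stroke at J1
bond 3 stroke at J1
bond 4 stroke at J1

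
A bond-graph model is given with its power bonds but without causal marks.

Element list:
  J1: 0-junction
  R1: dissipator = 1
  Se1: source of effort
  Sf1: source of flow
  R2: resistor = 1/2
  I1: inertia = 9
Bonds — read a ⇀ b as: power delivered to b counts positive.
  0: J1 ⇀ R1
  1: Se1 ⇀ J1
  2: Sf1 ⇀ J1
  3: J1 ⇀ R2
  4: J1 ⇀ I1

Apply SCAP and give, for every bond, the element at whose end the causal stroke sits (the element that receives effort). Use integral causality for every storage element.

b0 stroke→R1
b1 stroke→J1
b2 stroke→Sf1
b3 stroke→R2
b4 stroke→I1

#1 |J1  (source Se1 imposes e)
#2 |Sf1  (source Sf1 imposes f)
#0 |R1  (common-e at J1 fixed by 1)
#3 |R2  (J1 effort already set via bond 1)
#4 |I1  (common-e at J1 fixed by 1)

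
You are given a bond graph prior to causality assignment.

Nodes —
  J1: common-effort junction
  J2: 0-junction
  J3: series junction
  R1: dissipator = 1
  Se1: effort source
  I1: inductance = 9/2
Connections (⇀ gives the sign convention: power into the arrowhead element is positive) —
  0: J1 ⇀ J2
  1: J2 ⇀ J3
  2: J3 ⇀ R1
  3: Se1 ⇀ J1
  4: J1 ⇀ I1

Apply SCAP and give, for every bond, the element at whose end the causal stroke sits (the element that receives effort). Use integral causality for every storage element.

β0 stroke→J2
β1 stroke→J3
β2 stroke→R1
β3 stroke→J1
β4 stroke→I1

β3 stroke→J1  (Se1 (Se) sets effort on bond)
β0 stroke→J2  (0-jn J1 has e-setter on 3)
β4 stroke→I1  (J1: bond 3 brought effort, rest push out)
β1 stroke→J3  (0-jn J2 has e-setter on 0)
β2 stroke→R1  (closing 1-jn rule on J3)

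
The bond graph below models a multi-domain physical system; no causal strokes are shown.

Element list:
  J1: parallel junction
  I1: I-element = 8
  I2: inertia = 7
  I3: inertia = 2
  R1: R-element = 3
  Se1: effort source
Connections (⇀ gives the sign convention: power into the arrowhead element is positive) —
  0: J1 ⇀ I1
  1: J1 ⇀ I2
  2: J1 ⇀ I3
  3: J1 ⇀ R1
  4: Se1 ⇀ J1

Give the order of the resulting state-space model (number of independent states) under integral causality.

3  (I1, I2, I3 all integral)

#4 stroke→J1  (Se1: effort source, stroke at far end)
#0 stroke→I1  (common-e at J1 fixed by 4)
#1 stroke→I2  (common-e at J1 fixed by 4)
#2 stroke→I3  (0-jn J1 has e-setter on 4)
#3 stroke→R1  (common-e at J1 fixed by 4)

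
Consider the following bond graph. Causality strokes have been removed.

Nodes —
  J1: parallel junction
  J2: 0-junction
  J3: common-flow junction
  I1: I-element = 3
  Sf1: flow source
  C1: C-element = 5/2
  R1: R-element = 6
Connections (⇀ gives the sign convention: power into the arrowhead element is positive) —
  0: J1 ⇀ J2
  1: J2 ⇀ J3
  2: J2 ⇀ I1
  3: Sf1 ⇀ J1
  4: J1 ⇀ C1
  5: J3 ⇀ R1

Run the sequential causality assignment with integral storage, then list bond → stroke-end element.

bond 0 stroke→J2
bond 1 stroke→J3
bond 2 stroke→I1
bond 3 stroke→Sf1
bond 4 stroke→J1
bond 5 stroke→R1

b3 stroke at Sf1  (Sf1 (Sf) sets flow on bond)
b2 stroke at I1  (I1 outputs flow p/I1)
b4 stroke at J1  (C1 outputs effort q/C1)
b0 stroke at J2  (common-e at J1 fixed by 4)
b1 stroke at J3  (common-e at J2 fixed by 0)
b5 stroke at R1  (only one flow-in slot at J3)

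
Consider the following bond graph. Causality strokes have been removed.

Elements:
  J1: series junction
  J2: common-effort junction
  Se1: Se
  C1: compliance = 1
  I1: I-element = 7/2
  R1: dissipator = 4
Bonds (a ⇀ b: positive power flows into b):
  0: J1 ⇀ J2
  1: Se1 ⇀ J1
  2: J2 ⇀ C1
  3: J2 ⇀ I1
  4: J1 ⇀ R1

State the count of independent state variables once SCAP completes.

#1 |J1  (Se1 fixes effort; stroke away)
#2 |J2  (C1 outputs effort q/C1)
#0 |J1  (0-jn J2 has e-setter on 2)
#3 |I1  (J2: bond 2 brought effort, rest push out)
#4 |R1  (only one flow-in slot at J1)

2  (C1, I1 all integral)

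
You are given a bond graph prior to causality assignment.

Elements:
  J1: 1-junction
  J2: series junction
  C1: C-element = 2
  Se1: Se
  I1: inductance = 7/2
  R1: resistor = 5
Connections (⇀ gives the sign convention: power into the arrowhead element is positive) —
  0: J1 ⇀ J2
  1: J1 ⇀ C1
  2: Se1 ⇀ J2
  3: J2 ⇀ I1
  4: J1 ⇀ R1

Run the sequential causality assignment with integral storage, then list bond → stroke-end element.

β0 |J2
β1 |J1
β2 |J2
β3 |I1
β4 |J1

bond 2 →J2  (Se1: effort source, stroke at far end)
bond 1 →J1  (C1 outputs effort q/C1)
bond 3 →I1  (prefer integral on I1)
bond 0 →J2  (J2 flow already set via bond 3)
bond 4 →J1  (J1: bond 0 brought flow, rest push out)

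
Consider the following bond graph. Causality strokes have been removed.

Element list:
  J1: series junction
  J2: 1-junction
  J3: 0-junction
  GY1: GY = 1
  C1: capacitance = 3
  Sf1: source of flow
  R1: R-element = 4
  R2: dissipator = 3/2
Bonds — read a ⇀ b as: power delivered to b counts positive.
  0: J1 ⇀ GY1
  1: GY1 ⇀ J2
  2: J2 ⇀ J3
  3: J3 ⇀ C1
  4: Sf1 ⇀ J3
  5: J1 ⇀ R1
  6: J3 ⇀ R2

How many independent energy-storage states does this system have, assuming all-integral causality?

β4 →Sf1  (source Sf1 imposes f)
β3 →J3  (prefer integral on C1)
β2 →J2  (J3: bond 3 brought effort, rest push out)
β6 →R2  (0-jn J3 has e-setter on 3)
β1 →GY1  (J2: last free bond brings flow in)
β0 →GY1  (GY1 both-in/both-out from 1)
β5 →J1  (J1 flow already set via bond 0)

1  (C1 all integral)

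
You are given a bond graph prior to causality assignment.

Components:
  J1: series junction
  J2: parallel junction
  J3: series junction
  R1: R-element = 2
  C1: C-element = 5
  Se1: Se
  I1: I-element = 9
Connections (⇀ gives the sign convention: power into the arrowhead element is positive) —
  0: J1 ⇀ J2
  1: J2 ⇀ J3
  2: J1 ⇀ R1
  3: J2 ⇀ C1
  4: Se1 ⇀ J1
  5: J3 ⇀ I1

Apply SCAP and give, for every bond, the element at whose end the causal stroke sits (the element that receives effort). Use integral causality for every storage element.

#0 stroke at J1
#1 stroke at J3
#2 stroke at R1
#3 stroke at J2
#4 stroke at J1
#5 stroke at I1

bond 4 stroke at J1  (Se1 (Se) sets effort on bond)
bond 3 stroke at J2  (prefer integral on C1)
bond 0 stroke at J1  (0-jn J2 has e-setter on 3)
bond 1 stroke at J3  (0-jn J2 has e-setter on 3)
bond 5 stroke at I1  (J3 needs exactly one f-in)
bond 2 stroke at R1  (closing 1-jn rule on J1)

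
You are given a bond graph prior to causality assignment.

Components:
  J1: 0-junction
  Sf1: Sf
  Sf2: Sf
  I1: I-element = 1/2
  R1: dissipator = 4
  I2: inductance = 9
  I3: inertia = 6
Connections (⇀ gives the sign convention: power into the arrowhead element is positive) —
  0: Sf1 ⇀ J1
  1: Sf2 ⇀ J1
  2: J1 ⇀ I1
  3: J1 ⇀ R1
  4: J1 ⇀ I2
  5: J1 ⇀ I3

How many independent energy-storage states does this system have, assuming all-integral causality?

3  (I1, I2, I3 all integral)

b0 |Sf1  (Sf1 fixes flow; stroke at Sf1)
b1 |Sf2  (Sf2 (Sf) sets flow on bond)
b2 |I1  (prefer integral on I1)
b4 |I2  (I2 integral (f out))
b5 |I3  (prefer integral on I3)
b3 |J1  (only one effort-in slot at J1)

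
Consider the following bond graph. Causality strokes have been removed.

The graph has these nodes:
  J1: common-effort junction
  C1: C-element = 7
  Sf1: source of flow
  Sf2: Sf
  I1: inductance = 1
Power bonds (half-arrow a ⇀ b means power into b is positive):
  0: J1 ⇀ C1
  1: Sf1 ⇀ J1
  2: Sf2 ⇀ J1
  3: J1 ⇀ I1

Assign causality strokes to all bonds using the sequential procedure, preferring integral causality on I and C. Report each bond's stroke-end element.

bond 0 |J1
bond 1 |Sf1
bond 2 |Sf2
bond 3 |I1

bond 1 |Sf1  (source Sf1 imposes f)
bond 2 |Sf2  (Sf2 (Sf) sets flow on bond)
bond 0 |J1  (C1 outputs effort q/C1)
bond 3 |I1  (J1: bond 0 brought effort, rest push out)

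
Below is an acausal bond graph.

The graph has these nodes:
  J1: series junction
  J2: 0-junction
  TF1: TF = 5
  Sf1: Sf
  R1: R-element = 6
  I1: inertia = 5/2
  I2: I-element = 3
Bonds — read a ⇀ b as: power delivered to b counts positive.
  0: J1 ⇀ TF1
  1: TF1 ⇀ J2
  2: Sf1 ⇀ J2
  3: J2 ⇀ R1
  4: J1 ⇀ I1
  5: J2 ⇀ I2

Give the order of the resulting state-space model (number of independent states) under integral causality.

2  (I1, I2 all integral)

b2 |Sf1  (source Sf1 imposes f)
b4 |I1  (I1 outputs flow p/I1)
b0 |J1  (common-f at J1 fixed by 4)
b1 |TF1  (TF1 one-in-one-out from 0)
b5 |I2  (I2: I, integral causality)
b3 |J2  (J2 needs exactly one e-in)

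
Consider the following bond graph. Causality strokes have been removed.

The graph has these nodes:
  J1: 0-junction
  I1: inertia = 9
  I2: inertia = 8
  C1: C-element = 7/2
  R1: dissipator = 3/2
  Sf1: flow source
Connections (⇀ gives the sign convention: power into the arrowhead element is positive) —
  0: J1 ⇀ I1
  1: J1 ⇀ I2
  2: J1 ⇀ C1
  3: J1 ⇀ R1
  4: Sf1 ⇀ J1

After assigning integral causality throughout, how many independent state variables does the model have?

β4 stroke→Sf1  (Sf1 fixes flow; stroke at Sf1)
β0 stroke→I1  (I1 outputs flow p/I1)
β1 stroke→I2  (I2 integral (f out))
β2 stroke→J1  (C1 outputs effort q/C1)
β3 stroke→R1  (common-e at J1 fixed by 2)

3  (C1, I1, I2 all integral)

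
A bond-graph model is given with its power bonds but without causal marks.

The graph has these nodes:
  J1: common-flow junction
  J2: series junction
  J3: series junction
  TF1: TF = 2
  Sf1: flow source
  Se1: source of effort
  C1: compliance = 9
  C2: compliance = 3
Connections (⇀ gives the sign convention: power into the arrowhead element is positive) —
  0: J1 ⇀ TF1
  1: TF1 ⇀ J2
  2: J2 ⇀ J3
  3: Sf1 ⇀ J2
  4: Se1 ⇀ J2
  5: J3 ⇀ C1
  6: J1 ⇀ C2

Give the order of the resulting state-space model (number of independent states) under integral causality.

2  (C1, C2 all integral)

β3 |Sf1  (Sf1: flow source, stroke at near end)
β4 |J2  (source Se1 imposes e)
β1 |J2  (common-f at J2 fixed by 3)
β2 |J2  (J2 flow already set via bond 3)
β5 |J3  (J3 flow already set via bond 2)
β0 |TF1  (TF1 one-in-one-out from 1)
β6 |J1  (J1 flow already set via bond 0)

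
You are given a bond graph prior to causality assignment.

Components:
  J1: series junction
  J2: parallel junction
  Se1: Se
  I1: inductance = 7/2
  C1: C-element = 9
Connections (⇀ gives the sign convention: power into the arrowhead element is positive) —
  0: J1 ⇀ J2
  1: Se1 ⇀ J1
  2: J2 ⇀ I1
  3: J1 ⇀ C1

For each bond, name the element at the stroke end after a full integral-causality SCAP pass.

b0 stroke→J2
b1 stroke→J1
b2 stroke→I1
b3 stroke→J1

#1 stroke at J1  (Se1: effort source, stroke at far end)
#2 stroke at I1  (prefer integral on I1)
#0 stroke at J2  (J2: last free bond brings effort in)
#3 stroke at J1  (J1: bond 0 brought flow, rest push out)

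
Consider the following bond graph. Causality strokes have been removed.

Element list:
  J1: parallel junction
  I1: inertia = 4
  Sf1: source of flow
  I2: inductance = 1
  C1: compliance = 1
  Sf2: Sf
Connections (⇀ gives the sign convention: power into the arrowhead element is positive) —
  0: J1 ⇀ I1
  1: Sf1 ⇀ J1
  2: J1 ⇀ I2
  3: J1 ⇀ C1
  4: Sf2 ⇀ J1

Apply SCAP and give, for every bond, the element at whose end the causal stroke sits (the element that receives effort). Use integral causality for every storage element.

#0 stroke at I1
#1 stroke at Sf1
#2 stroke at I2
#3 stroke at J1
#4 stroke at Sf2

b1 →Sf1  (Sf1 fixes flow; stroke at Sf1)
b4 →Sf2  (Sf2: flow source, stroke at near end)
b0 →I1  (I1 integral (f out))
b2 →I2  (I2: I, integral causality)
b3 →J1  (J1: last free bond brings effort in)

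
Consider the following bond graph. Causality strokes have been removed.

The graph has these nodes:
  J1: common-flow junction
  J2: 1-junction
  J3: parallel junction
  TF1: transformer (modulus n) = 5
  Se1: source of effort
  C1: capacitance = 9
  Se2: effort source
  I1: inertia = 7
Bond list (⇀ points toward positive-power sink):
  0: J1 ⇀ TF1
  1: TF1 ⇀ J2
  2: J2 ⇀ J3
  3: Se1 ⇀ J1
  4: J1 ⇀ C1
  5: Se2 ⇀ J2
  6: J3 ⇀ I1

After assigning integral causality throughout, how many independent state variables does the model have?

2  (C1, I1 all integral)

b3 →J1  (Se1: effort source, stroke at far end)
b5 →J2  (Se2 (Se) sets effort on bond)
b4 →J1  (prefer integral on C1)
b0 →TF1  (only one flow-in slot at J1)
b1 →J2  (TF1 one-in-one-out from 0)
b2 →J3  (closing 1-jn rule on J2)
b6 →I1  (common-e at J3 fixed by 2)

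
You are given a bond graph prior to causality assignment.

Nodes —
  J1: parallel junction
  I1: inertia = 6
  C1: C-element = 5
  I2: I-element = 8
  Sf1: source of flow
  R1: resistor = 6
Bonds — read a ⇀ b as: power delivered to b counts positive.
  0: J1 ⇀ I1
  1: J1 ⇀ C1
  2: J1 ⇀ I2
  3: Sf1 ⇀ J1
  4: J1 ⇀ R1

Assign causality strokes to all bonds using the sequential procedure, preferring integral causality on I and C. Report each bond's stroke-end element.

b0 |I1
b1 |J1
b2 |I2
b3 |Sf1
b4 |R1

bond 3 |Sf1  (Sf1: flow source, stroke at near end)
bond 0 |I1  (I1 outputs flow p/I1)
bond 1 |J1  (prefer integral on C1)
bond 2 |I2  (J1 effort already set via bond 1)
bond 4 |R1  (J1: bond 1 brought effort, rest push out)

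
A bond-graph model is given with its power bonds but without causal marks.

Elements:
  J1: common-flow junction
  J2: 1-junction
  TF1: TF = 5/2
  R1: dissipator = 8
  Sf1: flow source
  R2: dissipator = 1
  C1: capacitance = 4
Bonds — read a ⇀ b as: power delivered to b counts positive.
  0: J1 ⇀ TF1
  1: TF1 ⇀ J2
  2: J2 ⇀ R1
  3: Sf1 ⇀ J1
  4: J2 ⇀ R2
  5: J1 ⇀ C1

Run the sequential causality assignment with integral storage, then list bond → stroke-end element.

b0 stroke at J1
b1 stroke at TF1
b2 stroke at J2
b3 stroke at Sf1
b4 stroke at J2
b5 stroke at J1

b3 →Sf1  (Sf1: flow source, stroke at near end)
b0 →J1  (J1 flow already set via bond 3)
b5 →J1  (J1: bond 3 brought flow, rest push out)
b1 →TF1  (TF1: transformer flips bond 0)
b2 →J2  (J2 flow already set via bond 1)
b4 →J2  (J2 flow already set via bond 1)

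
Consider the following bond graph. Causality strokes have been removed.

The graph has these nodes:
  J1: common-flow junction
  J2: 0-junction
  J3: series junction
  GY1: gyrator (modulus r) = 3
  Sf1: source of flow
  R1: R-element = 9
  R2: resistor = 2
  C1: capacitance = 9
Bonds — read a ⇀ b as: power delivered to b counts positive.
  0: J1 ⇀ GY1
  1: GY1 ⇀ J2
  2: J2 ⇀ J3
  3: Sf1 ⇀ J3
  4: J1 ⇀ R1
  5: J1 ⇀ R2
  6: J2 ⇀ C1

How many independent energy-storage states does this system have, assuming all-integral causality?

#3 |Sf1  (Sf1 fixes flow; stroke at Sf1)
#2 |J3  (J3 flow already set via bond 3)
#6 |J2  (C1 integral (e out))
#1 |GY1  (J2 effort already set via bond 6)
#0 |GY1  (through GY1, causality inverts; strokes same side of GY1)
#4 |J1  (J1: bond 0 brought flow, rest push out)
#5 |J1  (common-f at J1 fixed by 0)

1  (C1 all integral)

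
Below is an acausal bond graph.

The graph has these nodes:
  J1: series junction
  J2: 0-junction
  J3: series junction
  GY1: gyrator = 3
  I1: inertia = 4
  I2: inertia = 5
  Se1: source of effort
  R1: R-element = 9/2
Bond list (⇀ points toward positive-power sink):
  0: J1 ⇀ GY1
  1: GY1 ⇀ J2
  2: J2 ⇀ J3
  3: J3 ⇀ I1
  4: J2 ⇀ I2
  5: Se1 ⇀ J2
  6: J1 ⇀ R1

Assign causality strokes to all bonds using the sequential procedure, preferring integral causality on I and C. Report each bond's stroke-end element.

bond 0 |GY1
bond 1 |GY1
bond 2 |J3
bond 3 |I1
bond 4 |I2
bond 5 |J2
bond 6 |J1

β5 |J2  (source Se1 imposes e)
β1 |GY1  (common-e at J2 fixed by 5)
β2 |J3  (0-jn J2 has e-setter on 5)
β4 |I2  (J2: bond 5 brought effort, rest push out)
β3 |I1  (J3: last free bond brings flow in)
β0 |GY1  (through GY1, causality inverts; strokes same side of GY1)
β6 |J1  (1-jn J1 has f-setter on 0)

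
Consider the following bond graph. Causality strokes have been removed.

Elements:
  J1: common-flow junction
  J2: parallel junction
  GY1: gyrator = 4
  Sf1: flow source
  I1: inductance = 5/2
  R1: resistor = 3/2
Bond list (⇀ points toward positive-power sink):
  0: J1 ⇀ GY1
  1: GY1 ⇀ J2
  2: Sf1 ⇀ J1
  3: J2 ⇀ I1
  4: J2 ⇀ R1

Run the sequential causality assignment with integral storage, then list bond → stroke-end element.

β0 →J1
β1 →J2
β2 →Sf1
β3 →I1
β4 →R1

bond 2 stroke→Sf1  (Sf1 (Sf) sets flow on bond)
bond 0 stroke→J1  (1-jn J1 has f-setter on 2)
bond 1 stroke→J2  (GY1: gyrator matches bond 0)
bond 3 stroke→I1  (0-jn J2 has e-setter on 1)
bond 4 stroke→R1  (J2: bond 1 brought effort, rest push out)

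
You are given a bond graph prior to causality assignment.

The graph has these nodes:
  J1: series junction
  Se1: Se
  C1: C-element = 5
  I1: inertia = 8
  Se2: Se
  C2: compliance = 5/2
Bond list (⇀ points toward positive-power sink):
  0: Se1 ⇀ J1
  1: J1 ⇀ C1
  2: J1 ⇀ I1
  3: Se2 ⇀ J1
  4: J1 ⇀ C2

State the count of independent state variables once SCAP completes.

#0 stroke at J1  (Se1 (Se) sets effort on bond)
#3 stroke at J1  (Se2 fixes effort; stroke away)
#1 stroke at J1  (C1: C, integral causality)
#2 stroke at I1  (I1 integral (f out))
#4 stroke at J1  (J1 flow already set via bond 2)

3  (C1, C2, I1 all integral)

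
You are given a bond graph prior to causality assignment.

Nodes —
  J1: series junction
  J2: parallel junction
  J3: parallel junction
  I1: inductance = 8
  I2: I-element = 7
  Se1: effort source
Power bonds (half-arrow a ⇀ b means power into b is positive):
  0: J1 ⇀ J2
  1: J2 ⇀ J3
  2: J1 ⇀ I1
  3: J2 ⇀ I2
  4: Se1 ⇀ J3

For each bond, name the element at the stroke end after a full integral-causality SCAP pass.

β4 stroke→J3  (source Se1 imposes e)
β1 stroke→J2  (common-e at J3 fixed by 4)
β0 stroke→J1  (common-e at J2 fixed by 1)
β3 stroke→I2  (common-e at J2 fixed by 1)
β2 stroke→I1  (closing 1-jn rule on J1)

bond 0 →J1
bond 1 →J2
bond 2 →I1
bond 3 →I2
bond 4 →J3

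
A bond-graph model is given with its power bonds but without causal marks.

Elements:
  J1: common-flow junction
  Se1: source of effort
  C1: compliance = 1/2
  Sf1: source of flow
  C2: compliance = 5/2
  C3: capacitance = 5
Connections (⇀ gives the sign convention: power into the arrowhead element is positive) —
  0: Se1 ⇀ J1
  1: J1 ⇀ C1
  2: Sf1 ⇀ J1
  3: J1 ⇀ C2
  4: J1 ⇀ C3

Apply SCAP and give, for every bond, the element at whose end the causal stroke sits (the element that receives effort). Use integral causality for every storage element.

#0 stroke at J1  (Se1: effort source, stroke at far end)
#2 stroke at Sf1  (source Sf1 imposes f)
#1 stroke at J1  (J1 flow already set via bond 2)
#3 stroke at J1  (J1: bond 2 brought flow, rest push out)
#4 stroke at J1  (J1 flow already set via bond 2)

β0 |J1
β1 |J1
β2 |Sf1
β3 |J1
β4 |J1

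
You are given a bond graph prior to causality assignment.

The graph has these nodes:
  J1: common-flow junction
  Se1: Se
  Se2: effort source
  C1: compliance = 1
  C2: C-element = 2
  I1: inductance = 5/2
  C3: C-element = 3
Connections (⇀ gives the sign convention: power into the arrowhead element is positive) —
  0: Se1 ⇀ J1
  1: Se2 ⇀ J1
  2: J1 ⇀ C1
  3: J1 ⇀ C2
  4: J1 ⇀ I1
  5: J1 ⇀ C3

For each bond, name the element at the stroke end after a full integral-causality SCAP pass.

β0 →J1
β1 →J1
β2 →J1
β3 →J1
β4 →I1
β5 →J1

#0 →J1  (Se1 fixes effort; stroke away)
#1 →J1  (source Se2 imposes e)
#2 →J1  (C1 integral (e out))
#3 →J1  (C2 integral (e out))
#4 →I1  (prefer integral on I1)
#5 →J1  (common-f at J1 fixed by 4)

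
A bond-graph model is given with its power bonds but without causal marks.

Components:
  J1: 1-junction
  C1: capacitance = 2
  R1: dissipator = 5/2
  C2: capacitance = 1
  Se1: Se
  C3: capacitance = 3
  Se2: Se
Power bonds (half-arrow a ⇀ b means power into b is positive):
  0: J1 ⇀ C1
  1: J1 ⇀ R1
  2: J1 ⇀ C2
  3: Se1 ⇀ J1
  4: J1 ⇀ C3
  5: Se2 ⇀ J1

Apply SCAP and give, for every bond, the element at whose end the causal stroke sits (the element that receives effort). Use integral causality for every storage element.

b0 stroke→J1
b1 stroke→R1
b2 stroke→J1
b3 stroke→J1
b4 stroke→J1
b5 stroke→J1

#3 →J1  (Se1 fixes effort; stroke away)
#5 →J1  (Se2 fixes effort; stroke away)
#0 →J1  (C1 outputs effort q/C1)
#2 →J1  (C2 outputs effort q/C2)
#4 →J1  (C3: C, integral causality)
#1 →R1  (J1 needs exactly one f-in)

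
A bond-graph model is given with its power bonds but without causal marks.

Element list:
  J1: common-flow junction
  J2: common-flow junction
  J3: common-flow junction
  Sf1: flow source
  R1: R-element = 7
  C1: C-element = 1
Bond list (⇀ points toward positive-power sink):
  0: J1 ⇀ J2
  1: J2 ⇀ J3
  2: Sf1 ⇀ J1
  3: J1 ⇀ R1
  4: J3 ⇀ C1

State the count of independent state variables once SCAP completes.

1  (C1 all integral)

β2 stroke at Sf1  (Sf1 (Sf) sets flow on bond)
β0 stroke at J1  (J1: bond 2 brought flow, rest push out)
β3 stroke at J1  (common-f at J1 fixed by 2)
β1 stroke at J2  (J2 flow already set via bond 0)
β4 stroke at J3  (J3 flow already set via bond 1)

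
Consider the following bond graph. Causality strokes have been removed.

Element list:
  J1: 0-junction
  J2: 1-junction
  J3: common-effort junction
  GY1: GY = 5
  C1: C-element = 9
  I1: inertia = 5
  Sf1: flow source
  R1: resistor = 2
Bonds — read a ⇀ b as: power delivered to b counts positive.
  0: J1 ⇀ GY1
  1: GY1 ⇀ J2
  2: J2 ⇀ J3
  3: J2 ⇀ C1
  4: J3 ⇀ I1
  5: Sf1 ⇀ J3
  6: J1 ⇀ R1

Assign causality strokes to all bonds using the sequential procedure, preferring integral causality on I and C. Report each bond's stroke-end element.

#5 →Sf1  (source Sf1 imposes f)
#3 →J2  (C1 integral (e out))
#4 →I1  (I1 integral (f out))
#2 →J3  (closing 0-jn rule on J3)
#1 →J2  (common-f at J2 fixed by 2)
#0 →J1  (through GY1, causality inverts; strokes same side of GY1)
#6 →R1  (common-e at J1 fixed by 0)

#0 →J1
#1 →J2
#2 →J3
#3 →J2
#4 →I1
#5 →Sf1
#6 →R1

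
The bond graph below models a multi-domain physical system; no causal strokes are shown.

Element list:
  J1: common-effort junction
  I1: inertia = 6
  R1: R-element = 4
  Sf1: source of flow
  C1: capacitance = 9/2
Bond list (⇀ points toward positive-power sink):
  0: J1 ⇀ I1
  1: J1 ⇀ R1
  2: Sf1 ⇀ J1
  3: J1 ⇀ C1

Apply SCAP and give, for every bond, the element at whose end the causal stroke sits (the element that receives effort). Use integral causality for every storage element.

β0 |I1
β1 |R1
β2 |Sf1
β3 |J1

#2 |Sf1  (Sf1: flow source, stroke at near end)
#0 |I1  (I1 integral (f out))
#3 |J1  (C1 outputs effort q/C1)
#1 |R1  (J1: bond 3 brought effort, rest push out)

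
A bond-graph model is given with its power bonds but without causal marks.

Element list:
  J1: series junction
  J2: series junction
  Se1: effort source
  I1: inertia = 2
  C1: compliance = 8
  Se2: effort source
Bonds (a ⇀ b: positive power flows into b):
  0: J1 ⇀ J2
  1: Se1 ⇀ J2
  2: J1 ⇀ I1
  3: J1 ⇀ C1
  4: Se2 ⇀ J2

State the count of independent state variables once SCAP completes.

2  (C1, I1 all integral)

bond 1 |J2  (Se1 (Se) sets effort on bond)
bond 4 |J2  (Se2 (Se) sets effort on bond)
bond 0 |J1  (closing 1-jn rule on J2)
bond 2 |I1  (prefer integral on I1)
bond 3 |J1  (J1 flow already set via bond 2)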